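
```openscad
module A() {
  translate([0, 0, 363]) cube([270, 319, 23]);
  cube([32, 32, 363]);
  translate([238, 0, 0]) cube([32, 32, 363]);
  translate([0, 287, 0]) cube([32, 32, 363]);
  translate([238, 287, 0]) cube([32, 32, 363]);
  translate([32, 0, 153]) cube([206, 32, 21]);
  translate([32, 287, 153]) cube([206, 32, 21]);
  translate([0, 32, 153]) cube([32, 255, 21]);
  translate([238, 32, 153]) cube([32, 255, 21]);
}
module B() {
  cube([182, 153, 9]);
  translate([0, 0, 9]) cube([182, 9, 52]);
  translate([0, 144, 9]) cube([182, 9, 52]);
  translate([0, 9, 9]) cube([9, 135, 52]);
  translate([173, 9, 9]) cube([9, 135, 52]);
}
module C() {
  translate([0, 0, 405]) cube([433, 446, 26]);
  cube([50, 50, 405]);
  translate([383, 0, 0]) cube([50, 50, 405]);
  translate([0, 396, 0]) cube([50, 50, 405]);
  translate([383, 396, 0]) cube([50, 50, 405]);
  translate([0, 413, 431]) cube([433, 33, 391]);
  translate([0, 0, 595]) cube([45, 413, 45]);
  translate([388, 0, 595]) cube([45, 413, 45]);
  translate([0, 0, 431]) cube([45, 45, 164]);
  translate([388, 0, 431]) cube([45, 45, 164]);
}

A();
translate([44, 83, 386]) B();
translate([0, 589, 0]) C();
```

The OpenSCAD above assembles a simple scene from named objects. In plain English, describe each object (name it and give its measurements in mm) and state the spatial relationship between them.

A is a four-legged stool. The seat is a 270×319×23 mm slab whose top surface is at z = 386 mm; four square legs, each 32×32 mm in cross-section, run from the floor (z = 0) to the underside of the seat, each flush with a corner of the seat. Four stretchers, 32 mm wide and 21 mm tall, connect adjacent legs with their undersides at z = 153 mm, each running between the inner faces of the legs it joins and aligned with the legs' outer faces on the other axis.

B is an open storage box with external size 182×153×61 mm and wall thickness 9 mm (the base is also 9 mm thick). The base covers the whole footprint; the four walls stand on the base, with the y-facing walls full-width and the x-facing walls fitting between their inner faces.

C is a chair. The seat is a 433×446×26 mm slab with its top at z = 431 mm, on four 50×50 mm corner legs (flush with the seat edges, standing on z = 0). A flat backrest 33 mm thick, 391 mm tall, spans the full seat width and rises from the seat top along its +y edge, rear face flush with the rear of the seat. Two armrests of 45×45 mm section run along each side from the seat's front edge to the front of the backrest, top faces 209 mm above the seat top and outer faces flush with the seat's x-edges; a 45×45 mm post under the front of each armrest stands on the seat at the front corner.

The open box is on top of the stool, centred. The chair is on the floor beside the stool on its +y side.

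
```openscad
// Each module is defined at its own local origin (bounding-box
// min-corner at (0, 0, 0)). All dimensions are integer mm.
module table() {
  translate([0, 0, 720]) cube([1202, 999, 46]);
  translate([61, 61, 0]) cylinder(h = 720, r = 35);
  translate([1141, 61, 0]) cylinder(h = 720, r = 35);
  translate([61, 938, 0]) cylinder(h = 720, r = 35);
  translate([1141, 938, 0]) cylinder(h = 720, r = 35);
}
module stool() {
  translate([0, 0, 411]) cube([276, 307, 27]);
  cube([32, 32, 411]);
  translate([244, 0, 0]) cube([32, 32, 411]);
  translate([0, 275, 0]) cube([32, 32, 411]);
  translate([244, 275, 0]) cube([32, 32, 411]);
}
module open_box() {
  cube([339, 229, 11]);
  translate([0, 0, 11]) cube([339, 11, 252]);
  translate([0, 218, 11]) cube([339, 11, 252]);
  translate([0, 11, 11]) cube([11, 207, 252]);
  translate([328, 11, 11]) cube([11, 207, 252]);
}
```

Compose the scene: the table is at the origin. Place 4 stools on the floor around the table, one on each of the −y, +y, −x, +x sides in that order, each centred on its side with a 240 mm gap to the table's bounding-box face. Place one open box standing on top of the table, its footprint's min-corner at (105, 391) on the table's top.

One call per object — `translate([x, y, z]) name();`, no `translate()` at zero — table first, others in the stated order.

table();
translate([463, -547, 0]) stool();
translate([463, 1239, 0]) stool();
translate([-516, 346, 0]) stool();
translate([1442, 346, 0]) stool();
translate([105, 391, 766]) open_box();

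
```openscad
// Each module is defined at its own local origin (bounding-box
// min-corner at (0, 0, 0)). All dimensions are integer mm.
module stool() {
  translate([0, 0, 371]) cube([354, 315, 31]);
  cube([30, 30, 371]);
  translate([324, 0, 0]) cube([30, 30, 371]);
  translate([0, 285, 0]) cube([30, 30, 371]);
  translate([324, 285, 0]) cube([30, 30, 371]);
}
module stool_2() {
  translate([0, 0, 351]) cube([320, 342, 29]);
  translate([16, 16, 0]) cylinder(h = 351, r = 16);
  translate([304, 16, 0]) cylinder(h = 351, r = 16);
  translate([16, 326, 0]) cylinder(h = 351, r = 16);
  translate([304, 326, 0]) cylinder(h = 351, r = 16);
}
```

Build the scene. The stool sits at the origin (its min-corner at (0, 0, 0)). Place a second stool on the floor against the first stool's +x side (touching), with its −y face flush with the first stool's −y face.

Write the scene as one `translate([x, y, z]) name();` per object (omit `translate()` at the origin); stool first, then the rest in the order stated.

stool();
translate([354, 0, 0]) stool_2();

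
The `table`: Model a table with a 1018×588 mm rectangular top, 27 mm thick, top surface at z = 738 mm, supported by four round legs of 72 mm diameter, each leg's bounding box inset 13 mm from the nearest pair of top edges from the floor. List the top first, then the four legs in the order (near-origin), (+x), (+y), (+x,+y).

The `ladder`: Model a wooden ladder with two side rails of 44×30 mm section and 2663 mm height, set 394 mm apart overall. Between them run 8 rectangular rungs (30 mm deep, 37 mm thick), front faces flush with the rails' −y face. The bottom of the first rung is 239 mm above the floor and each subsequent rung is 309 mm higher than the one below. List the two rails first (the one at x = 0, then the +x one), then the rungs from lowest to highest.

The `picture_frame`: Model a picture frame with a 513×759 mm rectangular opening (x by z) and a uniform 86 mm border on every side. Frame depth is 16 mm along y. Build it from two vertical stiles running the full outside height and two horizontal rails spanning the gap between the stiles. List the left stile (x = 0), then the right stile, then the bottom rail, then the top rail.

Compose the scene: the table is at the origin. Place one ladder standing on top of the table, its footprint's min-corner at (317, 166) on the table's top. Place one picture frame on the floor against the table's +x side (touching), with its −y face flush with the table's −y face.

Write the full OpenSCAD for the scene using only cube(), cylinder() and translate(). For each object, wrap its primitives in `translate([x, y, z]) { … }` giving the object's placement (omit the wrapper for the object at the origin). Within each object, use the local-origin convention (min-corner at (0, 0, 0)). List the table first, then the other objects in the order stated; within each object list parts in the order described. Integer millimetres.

translate([0, 0, 711]) cube([1018, 588, 27]);
translate([49, 49, 0]) cylinder(h = 711, r = 36);
translate([969, 49, 0]) cylinder(h = 711, r = 36);
translate([49, 539, 0]) cylinder(h = 711, r = 36);
translate([969, 539, 0]) cylinder(h = 711, r = 36);
translate([317, 166, 738]) {
  cube([44, 30, 2663]);
  translate([350, 0, 0]) cube([44, 30, 2663]);
  translate([44, 0, 239]) cube([306, 30, 37]);
  translate([44, 0, 548]) cube([306, 30, 37]);
  translate([44, 0, 857]) cube([306, 30, 37]);
  translate([44, 0, 1166]) cube([306, 30, 37]);
  translate([44, 0, 1475]) cube([306, 30, 37]);
  translate([44, 0, 1784]) cube([306, 30, 37]);
  translate([44, 0, 2093]) cube([306, 30, 37]);
  translate([44, 0, 2402]) cube([306, 30, 37]);
}
translate([1018, 0, 0]) {
  cube([86, 16, 931]);
  translate([599, 0, 0]) cube([86, 16, 931]);
  translate([86, 0, 0]) cube([513, 16, 86]);
  translate([86, 0, 845]) cube([513, 16, 86]);
}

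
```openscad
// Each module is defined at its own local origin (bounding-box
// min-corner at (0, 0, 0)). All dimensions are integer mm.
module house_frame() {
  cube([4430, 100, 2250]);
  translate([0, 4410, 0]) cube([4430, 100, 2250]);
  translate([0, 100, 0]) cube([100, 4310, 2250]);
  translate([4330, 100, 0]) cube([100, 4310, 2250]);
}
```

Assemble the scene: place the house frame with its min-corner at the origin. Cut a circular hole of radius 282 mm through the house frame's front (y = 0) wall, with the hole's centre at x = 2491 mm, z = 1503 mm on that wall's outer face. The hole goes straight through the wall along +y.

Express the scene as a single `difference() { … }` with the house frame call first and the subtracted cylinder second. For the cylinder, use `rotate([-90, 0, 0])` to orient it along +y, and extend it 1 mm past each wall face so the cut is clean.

difference() {
  house_frame();
  translate([2491, -1, 1503]) rotate([-90, 0, 0]) cylinder(h = 102, r = 282);
}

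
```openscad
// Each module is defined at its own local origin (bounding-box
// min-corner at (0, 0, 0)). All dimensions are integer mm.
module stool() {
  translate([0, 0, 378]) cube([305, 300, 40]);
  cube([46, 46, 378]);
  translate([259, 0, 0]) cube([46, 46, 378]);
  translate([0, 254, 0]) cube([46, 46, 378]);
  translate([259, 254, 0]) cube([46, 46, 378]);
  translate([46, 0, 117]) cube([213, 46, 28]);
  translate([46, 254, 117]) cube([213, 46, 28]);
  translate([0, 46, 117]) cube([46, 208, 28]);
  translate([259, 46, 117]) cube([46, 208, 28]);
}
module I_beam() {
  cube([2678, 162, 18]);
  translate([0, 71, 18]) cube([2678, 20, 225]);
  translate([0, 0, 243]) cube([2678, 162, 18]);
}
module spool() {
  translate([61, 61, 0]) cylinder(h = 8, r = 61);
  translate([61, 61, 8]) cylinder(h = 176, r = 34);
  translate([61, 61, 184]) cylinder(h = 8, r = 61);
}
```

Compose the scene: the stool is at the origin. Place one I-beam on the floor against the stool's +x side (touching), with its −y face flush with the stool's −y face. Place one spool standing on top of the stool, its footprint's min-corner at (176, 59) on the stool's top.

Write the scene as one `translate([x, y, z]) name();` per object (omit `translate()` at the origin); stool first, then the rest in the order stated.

stool();
translate([305, 0, 0]) I_beam();
translate([176, 59, 418]) spool();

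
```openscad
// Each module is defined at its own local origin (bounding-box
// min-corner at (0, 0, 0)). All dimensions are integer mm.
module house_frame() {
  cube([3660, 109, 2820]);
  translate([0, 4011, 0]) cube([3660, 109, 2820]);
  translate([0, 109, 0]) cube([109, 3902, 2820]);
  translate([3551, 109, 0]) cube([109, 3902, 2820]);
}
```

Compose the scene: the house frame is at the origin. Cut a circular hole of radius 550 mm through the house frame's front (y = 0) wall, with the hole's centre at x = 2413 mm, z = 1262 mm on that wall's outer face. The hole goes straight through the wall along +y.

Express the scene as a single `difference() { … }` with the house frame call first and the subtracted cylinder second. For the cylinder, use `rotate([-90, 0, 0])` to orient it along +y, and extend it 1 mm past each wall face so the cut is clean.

difference() {
  house_frame();
  translate([2413, -1, 1262]) rotate([-90, 0, 0]) cylinder(h = 111, r = 550);
}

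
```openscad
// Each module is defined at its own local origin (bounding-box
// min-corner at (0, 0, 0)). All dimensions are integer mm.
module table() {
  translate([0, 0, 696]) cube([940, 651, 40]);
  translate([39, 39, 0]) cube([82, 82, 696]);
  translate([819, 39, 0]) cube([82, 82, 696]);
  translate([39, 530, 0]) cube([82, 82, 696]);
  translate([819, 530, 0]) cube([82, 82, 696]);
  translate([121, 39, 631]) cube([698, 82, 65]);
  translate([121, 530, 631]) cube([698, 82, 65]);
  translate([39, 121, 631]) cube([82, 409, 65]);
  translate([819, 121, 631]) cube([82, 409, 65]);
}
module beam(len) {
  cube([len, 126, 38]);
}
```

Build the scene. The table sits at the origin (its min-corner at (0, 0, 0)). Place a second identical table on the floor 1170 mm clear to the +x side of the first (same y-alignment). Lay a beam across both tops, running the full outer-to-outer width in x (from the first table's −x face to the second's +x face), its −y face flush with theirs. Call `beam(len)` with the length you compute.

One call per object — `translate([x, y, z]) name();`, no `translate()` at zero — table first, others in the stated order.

table();
translate([2110, 0, 0]) table();
translate([0, 0, 736]) beam(3050);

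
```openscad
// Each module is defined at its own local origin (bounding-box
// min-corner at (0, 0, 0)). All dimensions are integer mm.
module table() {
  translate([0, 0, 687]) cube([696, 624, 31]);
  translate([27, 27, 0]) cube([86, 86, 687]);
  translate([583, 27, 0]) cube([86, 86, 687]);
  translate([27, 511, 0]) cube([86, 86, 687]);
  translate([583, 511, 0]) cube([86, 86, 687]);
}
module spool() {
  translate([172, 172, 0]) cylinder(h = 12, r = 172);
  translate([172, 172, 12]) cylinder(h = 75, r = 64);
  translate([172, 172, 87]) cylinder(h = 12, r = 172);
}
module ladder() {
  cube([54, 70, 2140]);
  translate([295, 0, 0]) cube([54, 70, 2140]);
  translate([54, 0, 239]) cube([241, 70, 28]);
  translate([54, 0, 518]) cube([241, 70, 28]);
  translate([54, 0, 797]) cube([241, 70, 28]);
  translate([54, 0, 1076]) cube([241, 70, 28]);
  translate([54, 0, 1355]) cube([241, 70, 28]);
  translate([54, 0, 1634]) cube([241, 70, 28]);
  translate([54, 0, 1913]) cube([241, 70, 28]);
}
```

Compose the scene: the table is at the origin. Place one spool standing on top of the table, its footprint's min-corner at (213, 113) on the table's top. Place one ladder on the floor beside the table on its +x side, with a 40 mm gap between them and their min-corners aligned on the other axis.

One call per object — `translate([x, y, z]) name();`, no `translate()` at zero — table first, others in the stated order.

table();
translate([213, 113, 718]) spool();
translate([736, 0, 0]) ladder();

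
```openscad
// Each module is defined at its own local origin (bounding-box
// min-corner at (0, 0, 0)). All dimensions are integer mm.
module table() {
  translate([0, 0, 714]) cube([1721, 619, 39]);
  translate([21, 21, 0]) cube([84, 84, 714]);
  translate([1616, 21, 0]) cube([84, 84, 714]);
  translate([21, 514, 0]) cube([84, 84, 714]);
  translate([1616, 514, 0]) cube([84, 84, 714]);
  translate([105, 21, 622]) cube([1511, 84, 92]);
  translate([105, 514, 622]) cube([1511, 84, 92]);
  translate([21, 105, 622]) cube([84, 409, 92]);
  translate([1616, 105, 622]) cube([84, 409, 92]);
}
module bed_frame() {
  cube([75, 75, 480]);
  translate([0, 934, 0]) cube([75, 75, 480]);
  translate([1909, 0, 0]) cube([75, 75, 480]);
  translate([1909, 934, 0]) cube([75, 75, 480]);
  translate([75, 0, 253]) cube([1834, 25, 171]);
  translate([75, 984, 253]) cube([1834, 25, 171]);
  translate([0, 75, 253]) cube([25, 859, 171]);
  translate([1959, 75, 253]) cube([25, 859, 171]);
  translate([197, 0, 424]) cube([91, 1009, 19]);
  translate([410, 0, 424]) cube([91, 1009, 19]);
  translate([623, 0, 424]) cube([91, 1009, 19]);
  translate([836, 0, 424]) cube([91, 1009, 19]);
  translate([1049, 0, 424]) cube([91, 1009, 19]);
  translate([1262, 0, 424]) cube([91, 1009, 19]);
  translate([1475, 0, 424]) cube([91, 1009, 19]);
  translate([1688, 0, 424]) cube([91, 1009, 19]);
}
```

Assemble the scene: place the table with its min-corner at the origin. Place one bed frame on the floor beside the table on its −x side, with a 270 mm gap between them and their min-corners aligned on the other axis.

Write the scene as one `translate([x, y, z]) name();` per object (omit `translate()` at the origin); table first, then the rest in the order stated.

table();
translate([-2254, 0, 0]) bed_frame();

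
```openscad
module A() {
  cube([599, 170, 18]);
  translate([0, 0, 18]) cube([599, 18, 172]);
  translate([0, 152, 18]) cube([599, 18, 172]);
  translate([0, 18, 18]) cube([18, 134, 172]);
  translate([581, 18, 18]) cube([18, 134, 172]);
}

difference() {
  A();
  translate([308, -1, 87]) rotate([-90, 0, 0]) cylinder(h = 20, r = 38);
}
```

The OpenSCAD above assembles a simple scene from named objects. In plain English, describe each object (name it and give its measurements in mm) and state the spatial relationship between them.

A is an open storage box with external size 599×170×190 mm and wall thickness 18 mm (the base is also 18 mm thick). The base covers the whole footprint; the four walls stand on the base, with the y-facing walls full-width and the x-facing walls fitting between their inner faces.

The open box has a circular hole of radius 38 mm through its front wall, centred at (x = 308, z = 87).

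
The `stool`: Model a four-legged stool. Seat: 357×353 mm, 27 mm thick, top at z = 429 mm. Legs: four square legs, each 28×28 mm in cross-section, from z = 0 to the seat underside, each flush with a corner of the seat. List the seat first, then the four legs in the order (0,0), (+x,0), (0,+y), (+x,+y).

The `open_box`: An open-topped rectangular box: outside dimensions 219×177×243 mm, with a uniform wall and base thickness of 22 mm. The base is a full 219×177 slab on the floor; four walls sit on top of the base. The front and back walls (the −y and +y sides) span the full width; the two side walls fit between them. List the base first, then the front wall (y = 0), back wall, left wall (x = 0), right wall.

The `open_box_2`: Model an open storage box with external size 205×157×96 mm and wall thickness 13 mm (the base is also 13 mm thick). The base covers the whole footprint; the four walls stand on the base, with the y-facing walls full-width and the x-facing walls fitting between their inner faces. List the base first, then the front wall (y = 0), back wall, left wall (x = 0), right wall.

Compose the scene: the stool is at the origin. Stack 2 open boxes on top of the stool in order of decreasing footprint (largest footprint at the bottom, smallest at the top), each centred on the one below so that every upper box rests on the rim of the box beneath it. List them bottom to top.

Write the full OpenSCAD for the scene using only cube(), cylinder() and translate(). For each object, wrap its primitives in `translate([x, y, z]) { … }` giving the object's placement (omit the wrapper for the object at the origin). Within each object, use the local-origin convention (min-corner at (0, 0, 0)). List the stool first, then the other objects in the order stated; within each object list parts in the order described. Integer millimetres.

translate([0, 0, 402]) cube([357, 353, 27]);
cube([28, 28, 402]);
translate([329, 0, 0]) cube([28, 28, 402]);
translate([0, 325, 0]) cube([28, 28, 402]);
translate([329, 325, 0]) cube([28, 28, 402]);
translate([69, 88, 429]) {
  cube([219, 177, 22]);
  translate([0, 0, 22]) cube([219, 22, 221]);
  translate([0, 155, 22]) cube([219, 22, 221]);
  translate([0, 22, 22]) cube([22, 133, 221]);
  translate([197, 22, 22]) cube([22, 133, 221]);
}
translate([76, 98, 672]) {
  cube([205, 157, 13]);
  translate([0, 0, 13]) cube([205, 13, 83]);
  translate([0, 144, 13]) cube([205, 13, 83]);
  translate([0, 13, 13]) cube([13, 131, 83]);
  translate([192, 13, 13]) cube([13, 131, 83]);
}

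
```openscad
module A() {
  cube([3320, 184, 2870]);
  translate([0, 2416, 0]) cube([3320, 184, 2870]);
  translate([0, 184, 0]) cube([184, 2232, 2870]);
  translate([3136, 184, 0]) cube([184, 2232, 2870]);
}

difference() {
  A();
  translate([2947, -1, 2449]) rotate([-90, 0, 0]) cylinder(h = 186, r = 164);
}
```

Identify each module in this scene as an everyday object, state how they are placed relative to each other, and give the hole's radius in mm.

The subtracted cylinder has r = 164 mm.

A is a house frame. The house frame has a circular hole through its front wall. The hole's radius is 164 mm.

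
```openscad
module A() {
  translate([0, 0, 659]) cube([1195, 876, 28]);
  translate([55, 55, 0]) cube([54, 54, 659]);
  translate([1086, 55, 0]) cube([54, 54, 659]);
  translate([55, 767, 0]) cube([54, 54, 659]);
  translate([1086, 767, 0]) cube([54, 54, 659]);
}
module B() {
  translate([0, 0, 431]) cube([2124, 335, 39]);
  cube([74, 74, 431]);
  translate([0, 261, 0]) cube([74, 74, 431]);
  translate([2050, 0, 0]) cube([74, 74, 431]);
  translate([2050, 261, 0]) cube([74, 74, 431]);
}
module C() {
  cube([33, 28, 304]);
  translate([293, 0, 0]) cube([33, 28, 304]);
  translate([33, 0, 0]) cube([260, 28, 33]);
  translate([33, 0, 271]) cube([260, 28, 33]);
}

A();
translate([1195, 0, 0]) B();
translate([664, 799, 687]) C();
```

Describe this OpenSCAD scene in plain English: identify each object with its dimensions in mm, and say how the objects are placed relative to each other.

A is a table with a 1195×876 mm rectangular top, 28 mm thick, top surface at z = 687 mm, supported by four 54×54 mm square legs, each inset 55 mm from the nearest pair of top edges, running from the floor.

B is a bench: a 2124×335 mm seat slab, 39 mm thick, top at z = 470 mm, on four 74×74 mm square legs flush with the seat corners and standing on z = 0.

C is a picture frame with a 260×238 mm rectangular opening (x by z) and a uniform 33 mm border on every side. Frame depth is 28 mm along y. It is built from two vertical stiles running the full outside height and two horizontal rails spanning the gap between the stiles.

The bench is against the table's +x side, with their −y faces flush. The picture frame is on top of the table.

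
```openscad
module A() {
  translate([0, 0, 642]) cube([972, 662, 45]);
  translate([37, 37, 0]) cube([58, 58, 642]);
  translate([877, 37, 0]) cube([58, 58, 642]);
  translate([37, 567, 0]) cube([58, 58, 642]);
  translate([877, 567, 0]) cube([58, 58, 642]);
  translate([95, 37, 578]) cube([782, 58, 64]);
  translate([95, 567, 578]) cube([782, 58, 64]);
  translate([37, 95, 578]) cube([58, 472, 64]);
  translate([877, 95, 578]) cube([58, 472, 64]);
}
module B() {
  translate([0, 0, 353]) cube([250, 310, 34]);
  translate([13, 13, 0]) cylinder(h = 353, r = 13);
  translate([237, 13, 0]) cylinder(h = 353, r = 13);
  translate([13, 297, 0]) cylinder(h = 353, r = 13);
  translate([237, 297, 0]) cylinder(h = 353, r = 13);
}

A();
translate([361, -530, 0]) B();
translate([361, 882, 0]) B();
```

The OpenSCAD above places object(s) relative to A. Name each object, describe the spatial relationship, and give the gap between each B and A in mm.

A is a table. B is a stool. Two stools sit around the table at the −y, +y sides. The gap between each stool and the table is 220 mm.

Each stool's nearest face is 220 mm from the table's bounding box.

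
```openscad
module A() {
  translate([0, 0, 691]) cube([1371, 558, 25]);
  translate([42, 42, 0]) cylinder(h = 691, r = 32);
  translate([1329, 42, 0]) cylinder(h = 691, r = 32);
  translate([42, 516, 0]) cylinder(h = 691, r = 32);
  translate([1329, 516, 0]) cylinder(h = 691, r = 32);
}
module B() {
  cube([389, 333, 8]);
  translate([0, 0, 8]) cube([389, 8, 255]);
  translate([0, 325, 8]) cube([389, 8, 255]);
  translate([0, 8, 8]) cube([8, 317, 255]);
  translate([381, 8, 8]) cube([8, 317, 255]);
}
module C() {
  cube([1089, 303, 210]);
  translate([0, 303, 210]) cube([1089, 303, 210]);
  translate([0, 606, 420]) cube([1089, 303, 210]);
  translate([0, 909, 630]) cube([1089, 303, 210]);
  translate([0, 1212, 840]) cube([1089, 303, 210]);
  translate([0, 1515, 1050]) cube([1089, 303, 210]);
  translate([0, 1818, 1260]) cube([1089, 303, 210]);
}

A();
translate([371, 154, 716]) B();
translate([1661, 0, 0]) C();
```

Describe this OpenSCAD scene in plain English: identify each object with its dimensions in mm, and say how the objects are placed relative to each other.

A is a rectangular dining table. The top is 1371×558×25 mm with its upper surface at z = 716 mm. It stands on four round legs of 64 mm diameter, each leg's bounding box inset 10 mm from the nearest pair of top edges, running from the floor to the underside of the top.

B is an open-topped rectangular box: outside dimensions 389×333×263 mm, with a uniform wall and base thickness of 8 mm. The base is a full 389×333 slab on the floor; four walls sit on top of the base. The front and back walls (the −y and +y sides) span the full width; the two side walls fit between them.

C is a straight staircase of 7 solid steps. Each step is 1089 mm wide (x), 303 mm deep (y, the going) and 210 mm tall (the rise). The first step rests on the floor; each subsequent step sits one going further in +y and one rise higher in +z, directly behind and above the previous step with no overlap.

The open box is on top of the table. The staircase is on the floor beside the table on its +x side.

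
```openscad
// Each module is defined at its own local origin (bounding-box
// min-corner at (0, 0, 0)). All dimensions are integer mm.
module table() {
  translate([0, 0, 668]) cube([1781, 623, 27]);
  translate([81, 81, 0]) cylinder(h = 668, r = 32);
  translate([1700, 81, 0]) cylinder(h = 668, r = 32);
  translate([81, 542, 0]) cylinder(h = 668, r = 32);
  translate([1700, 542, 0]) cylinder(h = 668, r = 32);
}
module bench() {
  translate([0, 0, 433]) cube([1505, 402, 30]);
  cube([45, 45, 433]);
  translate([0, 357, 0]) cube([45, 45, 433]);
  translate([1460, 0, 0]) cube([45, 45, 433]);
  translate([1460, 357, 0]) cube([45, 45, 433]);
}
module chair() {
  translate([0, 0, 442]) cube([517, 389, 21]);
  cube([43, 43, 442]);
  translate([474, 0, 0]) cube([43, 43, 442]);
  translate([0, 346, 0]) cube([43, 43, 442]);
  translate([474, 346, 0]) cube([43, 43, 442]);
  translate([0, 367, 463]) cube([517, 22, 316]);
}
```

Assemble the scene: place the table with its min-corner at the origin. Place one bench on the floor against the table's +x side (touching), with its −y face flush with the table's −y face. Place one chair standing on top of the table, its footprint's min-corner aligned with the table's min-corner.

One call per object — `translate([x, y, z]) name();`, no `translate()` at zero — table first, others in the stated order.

table();
translate([1781, 0, 0]) bench();
translate([0, 0, 695]) chair();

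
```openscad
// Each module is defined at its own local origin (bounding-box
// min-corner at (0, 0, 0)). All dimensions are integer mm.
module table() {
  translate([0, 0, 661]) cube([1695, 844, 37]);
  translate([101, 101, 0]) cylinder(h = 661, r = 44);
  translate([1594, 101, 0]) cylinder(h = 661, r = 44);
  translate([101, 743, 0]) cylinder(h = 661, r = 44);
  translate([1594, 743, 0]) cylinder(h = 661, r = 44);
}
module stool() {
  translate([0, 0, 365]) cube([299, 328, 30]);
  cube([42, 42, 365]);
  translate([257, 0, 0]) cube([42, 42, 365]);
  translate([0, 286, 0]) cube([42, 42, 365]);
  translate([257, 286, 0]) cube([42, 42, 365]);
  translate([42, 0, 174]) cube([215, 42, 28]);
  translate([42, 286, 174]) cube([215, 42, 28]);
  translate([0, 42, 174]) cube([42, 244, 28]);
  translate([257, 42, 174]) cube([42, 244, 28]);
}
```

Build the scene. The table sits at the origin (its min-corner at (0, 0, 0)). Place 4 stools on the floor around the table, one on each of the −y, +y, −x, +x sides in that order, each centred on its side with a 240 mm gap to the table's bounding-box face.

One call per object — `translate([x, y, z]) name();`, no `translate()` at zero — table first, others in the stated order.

table();
translate([698, -568, 0]) stool();
translate([698, 1084, 0]) stool();
translate([-539, 258, 0]) stool();
translate([1935, 258, 0]) stool();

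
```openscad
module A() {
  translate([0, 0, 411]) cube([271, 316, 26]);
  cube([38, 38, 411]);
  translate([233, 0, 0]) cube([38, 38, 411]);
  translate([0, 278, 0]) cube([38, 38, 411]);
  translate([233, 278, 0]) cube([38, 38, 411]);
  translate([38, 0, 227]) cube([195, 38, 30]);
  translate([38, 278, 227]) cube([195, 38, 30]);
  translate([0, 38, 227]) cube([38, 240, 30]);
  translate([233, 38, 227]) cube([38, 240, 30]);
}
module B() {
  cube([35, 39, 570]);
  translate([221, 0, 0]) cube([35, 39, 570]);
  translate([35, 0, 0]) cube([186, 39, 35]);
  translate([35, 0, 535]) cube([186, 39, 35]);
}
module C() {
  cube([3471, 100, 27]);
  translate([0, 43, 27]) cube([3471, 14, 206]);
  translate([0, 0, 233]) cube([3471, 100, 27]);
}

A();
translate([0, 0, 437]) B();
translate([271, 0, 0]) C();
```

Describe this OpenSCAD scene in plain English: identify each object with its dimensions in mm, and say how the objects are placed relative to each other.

A is a four-legged stool. The seat is a 271×316×26 mm slab whose top surface is at z = 437 mm; four square legs, each 38×38 mm in cross-section, run from the floor (z = 0) to the underside of the seat, each flush with a corner of the seat. Four stretchers, 38 mm wide and 30 mm tall, connect adjacent legs with their undersides at z = 227 mm, each running between the inner faces of the legs it joins and aligned with the legs' outer faces on the other axis.

B is a rectangular picture frame lying in the x–z plane (depth along y). The opening is 186 mm wide (x) by 500 mm tall (z), surrounded by a border 35 mm wide on all four sides. The frame is 39 mm deep and is made of two full-height vertical stiles with two horizontal rails fitted between them.

C is an I-beam lying along x, 3471 mm long. Overall section height 260 mm. Two flanges 100 mm wide (y) and 27 mm thick, one on the floor and one at the top; a web 14 mm thick runs between them, centred on the flange width.

The picture frame is on top of the stool. The I-beam is against the stool's +x side, with their −y faces flush.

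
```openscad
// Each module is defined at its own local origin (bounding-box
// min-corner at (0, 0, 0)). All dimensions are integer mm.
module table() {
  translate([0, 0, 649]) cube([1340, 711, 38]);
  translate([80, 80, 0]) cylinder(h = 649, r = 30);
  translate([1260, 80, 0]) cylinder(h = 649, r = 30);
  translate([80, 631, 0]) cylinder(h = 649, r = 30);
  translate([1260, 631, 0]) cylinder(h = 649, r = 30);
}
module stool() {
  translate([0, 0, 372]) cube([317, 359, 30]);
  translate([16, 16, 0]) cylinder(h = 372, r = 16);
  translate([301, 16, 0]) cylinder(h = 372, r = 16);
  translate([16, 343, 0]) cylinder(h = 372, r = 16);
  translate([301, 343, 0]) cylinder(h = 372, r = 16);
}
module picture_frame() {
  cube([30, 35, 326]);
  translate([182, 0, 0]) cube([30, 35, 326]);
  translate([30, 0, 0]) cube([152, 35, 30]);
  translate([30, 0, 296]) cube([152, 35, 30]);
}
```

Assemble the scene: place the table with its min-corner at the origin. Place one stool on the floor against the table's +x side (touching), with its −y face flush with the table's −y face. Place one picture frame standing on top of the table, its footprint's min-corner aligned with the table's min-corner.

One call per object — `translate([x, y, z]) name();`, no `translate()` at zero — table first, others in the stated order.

table();
translate([1340, 0, 0]) stool();
translate([0, 0, 687]) picture_frame();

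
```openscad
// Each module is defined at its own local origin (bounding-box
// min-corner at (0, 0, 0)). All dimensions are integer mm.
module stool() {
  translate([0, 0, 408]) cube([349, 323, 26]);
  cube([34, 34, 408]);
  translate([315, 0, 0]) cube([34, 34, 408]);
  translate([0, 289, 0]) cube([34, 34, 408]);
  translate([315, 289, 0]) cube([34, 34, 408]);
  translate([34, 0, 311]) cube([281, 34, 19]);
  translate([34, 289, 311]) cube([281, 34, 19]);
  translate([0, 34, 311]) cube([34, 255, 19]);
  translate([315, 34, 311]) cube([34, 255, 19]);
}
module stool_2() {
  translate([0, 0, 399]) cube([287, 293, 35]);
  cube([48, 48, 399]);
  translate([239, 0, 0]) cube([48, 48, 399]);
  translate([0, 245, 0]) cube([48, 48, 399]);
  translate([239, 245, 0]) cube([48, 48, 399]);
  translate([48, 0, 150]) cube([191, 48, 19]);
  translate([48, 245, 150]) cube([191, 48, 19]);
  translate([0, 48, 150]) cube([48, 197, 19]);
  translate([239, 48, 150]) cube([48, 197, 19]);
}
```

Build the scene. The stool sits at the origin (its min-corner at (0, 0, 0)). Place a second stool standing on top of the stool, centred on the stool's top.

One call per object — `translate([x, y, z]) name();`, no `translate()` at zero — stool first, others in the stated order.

stool();
translate([31, 15, 434]) stool_2();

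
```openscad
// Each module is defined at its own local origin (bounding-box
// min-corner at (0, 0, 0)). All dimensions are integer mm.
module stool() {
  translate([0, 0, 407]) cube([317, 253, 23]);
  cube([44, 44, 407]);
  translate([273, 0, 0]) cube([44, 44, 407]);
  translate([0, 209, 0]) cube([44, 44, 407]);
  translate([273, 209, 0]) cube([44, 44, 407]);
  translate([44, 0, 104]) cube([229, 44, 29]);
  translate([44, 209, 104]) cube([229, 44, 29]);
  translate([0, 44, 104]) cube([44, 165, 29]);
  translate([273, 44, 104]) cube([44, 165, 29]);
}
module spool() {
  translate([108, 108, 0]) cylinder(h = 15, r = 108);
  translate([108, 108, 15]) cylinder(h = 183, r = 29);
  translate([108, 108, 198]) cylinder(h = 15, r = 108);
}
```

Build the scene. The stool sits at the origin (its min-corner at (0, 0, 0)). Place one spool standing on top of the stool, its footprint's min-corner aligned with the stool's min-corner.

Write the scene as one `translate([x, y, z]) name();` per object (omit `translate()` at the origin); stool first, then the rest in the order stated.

stool();
translate([0, 0, 430]) spool();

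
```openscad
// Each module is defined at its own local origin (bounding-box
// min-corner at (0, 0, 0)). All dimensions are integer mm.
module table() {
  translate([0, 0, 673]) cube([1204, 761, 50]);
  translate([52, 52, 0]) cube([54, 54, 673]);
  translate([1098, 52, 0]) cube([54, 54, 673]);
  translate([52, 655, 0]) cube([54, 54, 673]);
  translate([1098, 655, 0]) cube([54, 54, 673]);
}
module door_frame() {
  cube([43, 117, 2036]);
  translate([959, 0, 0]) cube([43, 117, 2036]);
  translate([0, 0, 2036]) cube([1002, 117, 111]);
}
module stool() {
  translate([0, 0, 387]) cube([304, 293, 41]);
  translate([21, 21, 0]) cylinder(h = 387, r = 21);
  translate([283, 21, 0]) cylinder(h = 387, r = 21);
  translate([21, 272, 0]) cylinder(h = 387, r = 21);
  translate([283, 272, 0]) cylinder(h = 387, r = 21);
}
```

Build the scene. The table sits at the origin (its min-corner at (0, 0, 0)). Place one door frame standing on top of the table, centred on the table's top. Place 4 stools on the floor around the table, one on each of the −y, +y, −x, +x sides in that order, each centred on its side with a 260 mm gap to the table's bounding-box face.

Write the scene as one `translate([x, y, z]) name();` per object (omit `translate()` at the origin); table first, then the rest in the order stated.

table();
translate([101, 322, 723]) door_frame();
translate([450, -553, 0]) stool();
translate([450, 1021, 0]) stool();
translate([-564, 234, 0]) stool();
translate([1464, 234, 0]) stool();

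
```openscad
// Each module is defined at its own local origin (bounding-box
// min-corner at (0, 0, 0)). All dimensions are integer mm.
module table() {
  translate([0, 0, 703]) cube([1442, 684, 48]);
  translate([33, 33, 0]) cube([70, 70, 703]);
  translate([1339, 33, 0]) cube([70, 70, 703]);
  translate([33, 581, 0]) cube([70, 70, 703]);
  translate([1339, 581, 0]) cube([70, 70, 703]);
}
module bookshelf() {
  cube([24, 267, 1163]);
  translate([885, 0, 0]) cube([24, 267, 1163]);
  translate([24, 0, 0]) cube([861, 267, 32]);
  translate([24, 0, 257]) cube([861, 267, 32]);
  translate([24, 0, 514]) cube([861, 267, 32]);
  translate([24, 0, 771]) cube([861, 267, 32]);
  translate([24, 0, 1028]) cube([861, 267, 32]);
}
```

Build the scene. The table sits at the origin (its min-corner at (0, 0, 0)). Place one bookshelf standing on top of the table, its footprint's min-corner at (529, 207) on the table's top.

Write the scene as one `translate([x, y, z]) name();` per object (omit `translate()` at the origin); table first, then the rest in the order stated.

table();
translate([529, 207, 751]) bookshelf();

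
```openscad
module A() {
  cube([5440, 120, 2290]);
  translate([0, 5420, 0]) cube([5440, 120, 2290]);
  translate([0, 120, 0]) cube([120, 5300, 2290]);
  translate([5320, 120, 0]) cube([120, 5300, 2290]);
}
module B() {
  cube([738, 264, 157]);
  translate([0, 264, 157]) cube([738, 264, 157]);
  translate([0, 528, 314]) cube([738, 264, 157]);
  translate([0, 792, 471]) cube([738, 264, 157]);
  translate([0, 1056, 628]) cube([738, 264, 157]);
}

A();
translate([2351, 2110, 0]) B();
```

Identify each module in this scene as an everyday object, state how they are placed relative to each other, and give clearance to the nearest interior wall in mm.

Clearances: x = 2231, y = 1990; minimum 1990 mm.

A is a house frame. B is a staircase. The staircase sits inside the house frame, centred. The clearance to the nearest interior wall is 1990 mm.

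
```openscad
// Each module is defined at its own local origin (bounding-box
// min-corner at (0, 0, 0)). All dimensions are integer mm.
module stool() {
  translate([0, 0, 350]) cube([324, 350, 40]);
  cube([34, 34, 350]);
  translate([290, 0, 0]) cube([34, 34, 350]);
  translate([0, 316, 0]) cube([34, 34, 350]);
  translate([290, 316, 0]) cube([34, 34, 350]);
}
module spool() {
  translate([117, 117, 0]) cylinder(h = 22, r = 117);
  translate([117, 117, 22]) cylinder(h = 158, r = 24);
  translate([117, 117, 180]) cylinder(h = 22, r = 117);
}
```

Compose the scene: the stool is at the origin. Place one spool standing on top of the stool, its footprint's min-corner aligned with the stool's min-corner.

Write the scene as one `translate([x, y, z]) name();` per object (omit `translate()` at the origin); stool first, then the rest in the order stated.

stool();
translate([0, 0, 390]) spool();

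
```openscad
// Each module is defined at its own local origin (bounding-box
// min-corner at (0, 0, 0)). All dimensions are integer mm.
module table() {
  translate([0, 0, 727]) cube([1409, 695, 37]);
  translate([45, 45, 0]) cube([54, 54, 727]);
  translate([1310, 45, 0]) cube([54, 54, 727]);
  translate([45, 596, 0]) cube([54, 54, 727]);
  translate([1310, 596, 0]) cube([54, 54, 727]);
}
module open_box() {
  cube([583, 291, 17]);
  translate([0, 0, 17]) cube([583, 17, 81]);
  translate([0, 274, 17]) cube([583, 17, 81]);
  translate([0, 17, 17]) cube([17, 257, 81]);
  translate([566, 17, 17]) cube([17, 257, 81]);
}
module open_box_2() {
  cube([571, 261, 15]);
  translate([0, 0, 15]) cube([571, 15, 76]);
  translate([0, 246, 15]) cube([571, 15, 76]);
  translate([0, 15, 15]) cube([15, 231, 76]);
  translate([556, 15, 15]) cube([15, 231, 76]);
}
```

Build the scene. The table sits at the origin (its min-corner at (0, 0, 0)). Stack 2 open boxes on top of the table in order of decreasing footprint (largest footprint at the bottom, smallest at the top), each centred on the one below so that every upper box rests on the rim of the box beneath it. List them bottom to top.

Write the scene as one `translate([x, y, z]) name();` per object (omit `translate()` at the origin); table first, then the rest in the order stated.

table();
translate([413, 202, 764]) open_box();
translate([419, 217, 862]) open_box_2();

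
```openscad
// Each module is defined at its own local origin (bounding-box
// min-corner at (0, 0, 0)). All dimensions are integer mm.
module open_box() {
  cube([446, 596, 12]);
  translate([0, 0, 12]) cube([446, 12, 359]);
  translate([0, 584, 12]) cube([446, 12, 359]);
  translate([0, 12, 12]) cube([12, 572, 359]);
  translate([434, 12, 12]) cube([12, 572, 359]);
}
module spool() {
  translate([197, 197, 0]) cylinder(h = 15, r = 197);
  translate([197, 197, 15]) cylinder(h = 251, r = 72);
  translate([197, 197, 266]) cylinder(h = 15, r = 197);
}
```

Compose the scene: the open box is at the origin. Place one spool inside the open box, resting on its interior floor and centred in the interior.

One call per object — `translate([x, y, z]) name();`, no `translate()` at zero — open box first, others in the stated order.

open_box();
translate([26, 101, 12]) spool();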